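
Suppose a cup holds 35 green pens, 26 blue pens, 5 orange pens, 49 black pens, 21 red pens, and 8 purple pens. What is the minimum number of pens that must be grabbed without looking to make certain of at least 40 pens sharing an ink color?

In the worst case we take at most 39 of each ink color, but all 35 green, all 26 blue, all 5 orange, all 21 red, and all 8 purple (fewer than 39), giving 35 + 26 + 5 + 39 + 21 + 8 = 134.
One more pen then forces some ink color to 40, so 134 + 1 = 135.

135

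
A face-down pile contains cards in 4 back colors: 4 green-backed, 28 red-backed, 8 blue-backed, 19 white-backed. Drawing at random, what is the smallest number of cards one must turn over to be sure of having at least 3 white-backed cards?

43

The worst case draws every non-white-backed card first: 4 + 28 + 8 = 40.
The next 3 draws are then forced to be white-backed, giving 40 + 3 = 43.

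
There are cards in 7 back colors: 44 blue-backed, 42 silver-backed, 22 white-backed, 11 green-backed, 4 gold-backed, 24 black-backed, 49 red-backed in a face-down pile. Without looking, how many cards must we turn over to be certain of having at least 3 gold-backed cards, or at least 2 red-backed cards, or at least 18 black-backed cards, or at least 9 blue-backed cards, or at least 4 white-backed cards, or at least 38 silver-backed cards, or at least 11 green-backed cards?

The worst case stops just short of every target: 8 blue-backed, 37 silver-backed, 3 white-backed, 10 green-backed, 2 gold-backed, 17 black-backed, 1 red-backed — 8 + 37 + 3 + 10 + 2 + 17 + 1 = 78 cards.
One more card must push some back color to its target, so 78 + 1 = 79.

79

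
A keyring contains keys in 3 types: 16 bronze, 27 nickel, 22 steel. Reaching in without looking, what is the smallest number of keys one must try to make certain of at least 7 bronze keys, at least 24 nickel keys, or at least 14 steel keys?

Each of the 3 types has its own threshold; avoid all of them simultaneously.
The worst case stops just short of every target: 6 bronze, 23 nickel, 13 steel — 6 + 23 + 13 = 42 keys.
One more key must push some type to its target, so 42 + 1 = 43.

43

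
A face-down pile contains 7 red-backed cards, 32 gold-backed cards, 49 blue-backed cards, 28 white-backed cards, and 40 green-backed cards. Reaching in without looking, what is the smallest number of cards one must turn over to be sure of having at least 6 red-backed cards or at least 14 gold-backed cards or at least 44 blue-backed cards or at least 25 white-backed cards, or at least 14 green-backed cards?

The worst case stops just short of every target: 5 red-backed, 13 gold-backed, 43 blue-backed, 24 white-backed, 13 green-backed — 5 + 13 + 43 + 24 + 13 = 98 cards.
One more card must push some back color to its target, so 98 + 1 = 99.

99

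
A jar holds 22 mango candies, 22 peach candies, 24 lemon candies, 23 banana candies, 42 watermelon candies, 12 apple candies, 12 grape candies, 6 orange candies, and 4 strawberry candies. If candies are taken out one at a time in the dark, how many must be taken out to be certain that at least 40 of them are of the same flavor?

165

Treat the 9 flavors as pigeonholes.
In the worst case we take at most 39 of each flavor, but all 22 mango, all 22 peach, all 24 lemon, all 23 banana, all 12 apple, all 12 grape, all 6 orange, and all 4 strawberry (fewer than 39), giving 22 + 22 + 24 + 23 + 39 + 12 + 12 + 6 + 4 = 164.
One more candy then forces some flavor to 40, so 164 + 1 = 165.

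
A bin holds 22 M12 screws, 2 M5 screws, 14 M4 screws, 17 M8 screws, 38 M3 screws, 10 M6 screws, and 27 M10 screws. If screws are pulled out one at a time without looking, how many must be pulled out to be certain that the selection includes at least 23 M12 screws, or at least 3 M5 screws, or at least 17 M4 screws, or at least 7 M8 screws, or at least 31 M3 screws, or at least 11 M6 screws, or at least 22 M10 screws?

106

The worst case stops just short of every target: 22 M12, 2 M5, all 14 M4, 6 M8, 30 M3, 10 M6, 21 M10 — 22 + 2 + 14 + 6 + 30 + 10 + 21 = 105 screws.
One more screw must push some size to its target, so 105 + 1 = 106.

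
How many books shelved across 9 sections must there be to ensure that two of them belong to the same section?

10

There are 9 sections acting as pigeonholes.
With 9 books we could place one in each, avoiding any repeat.
One more forces some class to hold 2, so 9 + 1 = 10.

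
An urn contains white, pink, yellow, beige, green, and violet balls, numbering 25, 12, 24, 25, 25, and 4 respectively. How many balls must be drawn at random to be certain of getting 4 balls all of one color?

The worst case takes 3 balls of each color without reaching 4 of any: 6 × 3 = 18.
The next ball must bring some color to 4, so 18 + 1 = 19.

19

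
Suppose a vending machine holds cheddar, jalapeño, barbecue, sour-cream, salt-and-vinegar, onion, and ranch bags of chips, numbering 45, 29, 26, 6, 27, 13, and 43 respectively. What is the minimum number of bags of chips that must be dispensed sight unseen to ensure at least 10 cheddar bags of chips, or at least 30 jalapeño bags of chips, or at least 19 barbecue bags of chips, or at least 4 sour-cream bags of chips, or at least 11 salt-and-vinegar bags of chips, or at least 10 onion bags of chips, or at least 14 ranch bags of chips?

Each of the 7 flavors has its own threshold; avoid all of them simultaneously.
The worst case stops just short of every target: 9 cheddar, 29 jalapeño, 18 barbecue, 3 sour-cream, 10 salt-and-vinegar, 9 onion, 13 ranch — 9 + 29 + 18 + 3 + 10 + 9 + 13 = 91 bags of chips.
One more bag of chips must push some flavor to its target, so 91 + 1 = 92.

92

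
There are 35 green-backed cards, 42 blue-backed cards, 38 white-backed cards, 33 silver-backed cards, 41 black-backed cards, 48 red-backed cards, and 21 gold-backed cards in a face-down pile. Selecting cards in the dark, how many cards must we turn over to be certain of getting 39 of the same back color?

242

In the worst case we take at most 38 of each back color, but all 35 green-backed, all 33 silver-backed, and all 21 gold-backed (fewer than 38), giving 35 + 38 + 38 + 33 + 38 + 38 + 21 = 241.
One more card then forces some back color to 39, so 241 + 1 = 242.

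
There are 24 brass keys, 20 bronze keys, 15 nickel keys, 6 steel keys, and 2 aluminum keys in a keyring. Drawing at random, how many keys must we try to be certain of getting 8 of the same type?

In the worst case we take at most 7 of each type, but all 6 steel and all 2 aluminum (fewer than 7), giving 7 + 7 + 7 + 6 + 2 = 29.
One more key then forces some type to 8, so 29 + 1 = 30.

30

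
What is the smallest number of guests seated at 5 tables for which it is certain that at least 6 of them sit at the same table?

26

There are 5 tables acting as pigeonholes.
With 5 × 5 = 25 guests we could place exactly 5 in each, with no class reaching 6.
One more forces some class to hold 6, so 25 + 1 = 26.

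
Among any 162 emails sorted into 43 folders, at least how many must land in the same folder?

The 162 emails fall into 43 folders.
If each of the 43 folders held at most 3, the total would be at most 43 × 3 = 129 < 162, a contradiction.
So at least one holds ⌈162/43⌉ = 4.

4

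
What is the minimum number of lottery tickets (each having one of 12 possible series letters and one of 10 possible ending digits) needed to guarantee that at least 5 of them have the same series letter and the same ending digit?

481

There are 12 × 10 = 120 (series letter, ending digit) combinations acting as pigeonholes.
With 120 × 4 = 480 lottery tickets we could place exactly 4 in each, with no (series letter, ending digit) pair reaching 5.
One more forces some (series letter, ending digit) pair to hold 5, so 480 + 1 = 481.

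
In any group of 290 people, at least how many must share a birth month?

25

There are 12 months of the year, which serve as the pigeonholes.
If each of the 12 months of the year held at most 24, the total would be at most 12 × 24 = 288 < 290, a contradiction.
So at least one holds ⌈290/12⌉ = 25.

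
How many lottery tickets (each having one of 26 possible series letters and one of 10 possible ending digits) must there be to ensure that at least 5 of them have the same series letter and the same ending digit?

There are 26 × 10 = 260 (series letter, ending digit) combinations acting as pigeonholes.
With 260 × 4 = 1040 lottery tickets we could place exactly 4 in each, with no (series letter, ending digit) pair reaching 5.
One more forces some (series letter, ending digit) pair to hold 5, so 1040 + 1 = 1041.

1041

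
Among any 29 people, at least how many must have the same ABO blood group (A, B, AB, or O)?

If each of the 4 ABO blood groups held at most 7, the total would be at most 4 × 7 = 28 < 29, a contradiction.
So at least one holds ⌈29/4⌉ = 8.

8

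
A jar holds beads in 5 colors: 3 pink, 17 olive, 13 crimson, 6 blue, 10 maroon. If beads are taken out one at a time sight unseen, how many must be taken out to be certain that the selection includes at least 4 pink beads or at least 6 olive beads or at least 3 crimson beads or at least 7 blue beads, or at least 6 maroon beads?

The worst case stops just short of every target: 3 pink, 5 olive, 2 crimson, 6 blue, 5 maroon — 3 + 5 + 2 + 6 + 5 = 21 beads.
One more bead must push some color to its target, so 21 + 1 = 22.

22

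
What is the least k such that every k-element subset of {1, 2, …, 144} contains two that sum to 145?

73

Partition {1, …, 144} into 72 pairs: {1,144}, {2,143}, …, {72,73}.
Choosing 72 integers — say the integers 1 through 72 — takes one from each pair and avoids the property.
Choosing 73 forces two into the same pair by pigeonhole, and those sum to 145. So 73.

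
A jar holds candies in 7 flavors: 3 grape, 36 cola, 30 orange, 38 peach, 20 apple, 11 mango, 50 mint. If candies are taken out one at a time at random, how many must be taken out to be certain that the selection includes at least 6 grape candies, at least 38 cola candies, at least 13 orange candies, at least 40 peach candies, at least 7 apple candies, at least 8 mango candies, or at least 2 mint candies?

104

Each of the 7 flavors has its own threshold; avoid all of them simultaneously.
The worst case stops just short of every target: all 3 grape, all 36 cola, 12 orange, all 38 peach, 6 apple, 7 mango, 1 mint — 3 + 36 + 12 + 38 + 6 + 7 + 1 = 103 candies.
One more candy must push some flavor to its target, so 103 + 1 = 104.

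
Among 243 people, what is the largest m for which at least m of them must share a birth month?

The 243 people fall into 12 months of the year.
If each of the 12 months of the year held at most 20, the total would be at most 12 × 20 = 240 < 243, a contradiction.
So at least one holds ⌈243/12⌉ = 21.

21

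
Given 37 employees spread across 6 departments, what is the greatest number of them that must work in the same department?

7

If each of the 6 departments held at most 6, the total would be at most 6 × 6 = 36 < 37, a contradiction.
So at least one holds ⌈37/6⌉ = 7.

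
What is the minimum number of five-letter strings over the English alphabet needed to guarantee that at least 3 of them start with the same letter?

53

There are 26 possible first letters acting as pigeonholes.
With 26 × 2 = 52 five-letter strings over the English alphabet we could place exactly 2 in each, with no class reaching 3.
One more forces some class to hold 3, so 52 + 1 = 53.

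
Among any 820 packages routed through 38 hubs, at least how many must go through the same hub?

The 820 packages fall into 38 hubs.
If each of the 38 hubs held at most 21, the total would be at most 38 × 21 = 798 < 820, a contradiction.
So at least one holds ⌈820/38⌉ = 22.

22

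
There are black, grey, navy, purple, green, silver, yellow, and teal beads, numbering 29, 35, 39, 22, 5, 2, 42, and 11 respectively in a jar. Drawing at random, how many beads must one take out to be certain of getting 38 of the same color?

In the worst case we take at most 37 of each color, but all 29 black, all 35 grey, all 22 purple, all 5 green, all 2 silver, and all 11 teal (fewer than 37), giving 29 + 35 + 37 + 22 + 5 + 2 + 37 + 11 = 178.
One more bead then forces some color to 38, so 178 + 1 = 179.

179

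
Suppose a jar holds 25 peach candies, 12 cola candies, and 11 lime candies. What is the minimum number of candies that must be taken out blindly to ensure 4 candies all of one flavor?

10

The worst case takes 3 candies of each flavor without reaching 4 of any: 3 × 3 = 9.
The next candy must bring some flavor to 4, so 9 + 1 = 10.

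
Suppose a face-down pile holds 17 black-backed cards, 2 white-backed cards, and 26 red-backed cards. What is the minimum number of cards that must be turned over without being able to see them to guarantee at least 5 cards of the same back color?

Treat the 3 back colors as pigeonholes.
In the worst case we take at most 4 of each back color, but all 2 white-backed (fewer than 4), giving 4 + 2 + 4 = 10.
One more card then forces some back color to 5, so 10 + 1 = 11.

11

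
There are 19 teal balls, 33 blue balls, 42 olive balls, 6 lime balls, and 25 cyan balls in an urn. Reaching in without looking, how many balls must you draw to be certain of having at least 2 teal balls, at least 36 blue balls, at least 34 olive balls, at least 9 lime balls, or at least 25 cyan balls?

Each of the 5 colors has its own threshold; avoid all of them simultaneously.
The worst case stops just short of every target: 1 teal, all 33 blue, 33 olive, all 6 lime, 24 cyan — 1 + 33 + 33 + 6 + 24 = 97 balls.
One more ball must push some color to its target, so 97 + 1 = 98.

98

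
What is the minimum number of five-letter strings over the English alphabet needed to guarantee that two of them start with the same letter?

There are 26 possible first letters acting as pigeonholes.
With 26 five-letter strings over the English alphabet we could place one in each, avoiding any repeat.
One more forces some class to hold 2, so 26 + 1 = 27.

27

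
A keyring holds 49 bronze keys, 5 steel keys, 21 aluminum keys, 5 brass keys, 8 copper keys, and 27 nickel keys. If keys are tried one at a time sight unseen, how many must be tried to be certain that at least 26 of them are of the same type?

Treat the 6 types as pigeonholes.
In the worst case we take at most 25 of each type, but all 5 steel, all 21 aluminum, all 5 brass, and all 8 copper (fewer than 25), giving 25 + 5 + 21 + 5 + 8 + 25 = 89.
One more key then forces some type to 26, so 89 + 1 = 90.

90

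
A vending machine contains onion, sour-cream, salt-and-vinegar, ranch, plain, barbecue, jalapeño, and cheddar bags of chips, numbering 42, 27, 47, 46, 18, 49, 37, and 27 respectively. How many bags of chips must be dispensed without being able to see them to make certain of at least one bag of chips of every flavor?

276

The hardest flavor to obtain is plain: we could draw every other bag of chips first — 293 − 18 = 275 bags of chips — without a single plain one.
The next draw must be plain, so 275 + 1 = 276.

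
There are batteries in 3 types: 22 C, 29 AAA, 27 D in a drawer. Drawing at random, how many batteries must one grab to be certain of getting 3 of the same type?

The worst case takes 2 batteries of each type without reaching 3 of any: 3 × 2 = 6.
The next battery must bring some type to 3, so 6 + 1 = 7.

7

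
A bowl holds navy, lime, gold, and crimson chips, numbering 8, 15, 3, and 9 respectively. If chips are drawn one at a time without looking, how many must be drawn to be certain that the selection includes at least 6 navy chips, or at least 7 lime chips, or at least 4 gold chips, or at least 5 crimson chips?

19

The worst case stops just short of every target: 5 navy, 6 lime, 3 gold, 4 crimson — 5 + 6 + 3 + 4 = 18 chips.
One more chip must push some color to its target, so 18 + 1 = 19.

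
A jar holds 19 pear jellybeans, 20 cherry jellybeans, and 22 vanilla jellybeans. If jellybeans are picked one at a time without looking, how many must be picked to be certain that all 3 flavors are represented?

The hardest flavor to obtain is pear: we could draw every other jellybean first — 61 − 19 = 42 jellybeans — without a single pear one.
The next draw must be pear, so 42 + 1 = 43.

43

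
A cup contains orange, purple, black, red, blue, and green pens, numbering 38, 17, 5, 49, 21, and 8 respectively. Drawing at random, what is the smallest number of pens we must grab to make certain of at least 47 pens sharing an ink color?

In the worst case we take at most 46 of each ink color, but all 38 orange, all 17 purple, all 5 black, all 21 blue, and all 8 green (fewer than 46), giving 38 + 17 + 5 + 46 + 21 + 8 = 135.
One more pen then forces some ink color to 47, so 135 + 1 = 136.

136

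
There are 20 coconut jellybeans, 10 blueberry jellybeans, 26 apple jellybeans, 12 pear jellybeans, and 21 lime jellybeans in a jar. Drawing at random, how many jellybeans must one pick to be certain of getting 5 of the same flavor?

21

The worst case takes 4 jellybeans of each flavor without reaching 5 of any: 5 × 4 = 20.
The next jellybean must bring some flavor to 5, so 20 + 1 = 21.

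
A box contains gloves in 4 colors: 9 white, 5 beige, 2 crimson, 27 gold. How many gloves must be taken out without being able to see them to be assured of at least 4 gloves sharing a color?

12

In the worst case we take at most 3 of each color, but all 2 crimson (fewer than 3), giving 3 + 3 + 2 + 3 = 11.
One more glove then forces some color to 4, so 11 + 1 = 12.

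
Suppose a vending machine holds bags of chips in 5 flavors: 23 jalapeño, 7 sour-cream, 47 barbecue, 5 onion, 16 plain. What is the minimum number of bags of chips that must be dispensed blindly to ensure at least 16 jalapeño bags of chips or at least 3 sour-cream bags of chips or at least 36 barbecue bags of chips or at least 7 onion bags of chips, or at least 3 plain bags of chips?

60

The worst case stops just short of every target: 15 jalapeño, 2 sour-cream, 35 barbecue, all 5 onion, 2 plain — 15 + 2 + 35 + 5 + 2 = 59 bags of chips.
One more bag of chips must push some flavor to its target, so 59 + 1 = 60.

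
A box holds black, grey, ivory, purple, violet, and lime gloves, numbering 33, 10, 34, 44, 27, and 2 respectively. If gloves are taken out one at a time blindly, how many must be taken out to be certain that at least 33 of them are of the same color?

136

In the worst case we take at most 32 of each color, but all 10 grey, all 27 violet, and all 2 lime (fewer than 32), giving 32 + 10 + 32 + 32 + 27 + 2 = 135.
One more glove then forces some color to 33, so 135 + 1 = 136.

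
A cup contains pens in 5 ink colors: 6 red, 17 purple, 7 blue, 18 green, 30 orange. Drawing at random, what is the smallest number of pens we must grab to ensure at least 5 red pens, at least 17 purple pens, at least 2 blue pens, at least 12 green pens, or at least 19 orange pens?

The worst case stops just short of every target: 4 red, 16 purple, 1 blue, 11 green, 18 orange — 4 + 16 + 1 + 11 + 18 = 50 pens.
One more pen must push some ink color to its target, so 50 + 1 = 51.

51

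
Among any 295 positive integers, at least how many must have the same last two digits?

There are 100 possible two-digit endings, which serve as the pigeonholes.
If each of the 100 possible two-digit endings held at most 2, the total would be at most 100 × 2 = 200 < 295, a contradiction.
So at least one holds ⌈295/100⌉ = 3.

3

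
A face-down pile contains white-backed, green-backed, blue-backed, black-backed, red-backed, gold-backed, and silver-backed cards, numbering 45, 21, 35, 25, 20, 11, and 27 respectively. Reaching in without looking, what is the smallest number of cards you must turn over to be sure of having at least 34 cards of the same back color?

171

In the worst case we take at most 33 of each back color, but all 21 green-backed, all 25 black-backed, all 20 red-backed, all 11 gold-backed, and all 27 silver-backed (fewer than 33), giving 33 + 21 + 33 + 25 + 20 + 11 + 27 = 170.
One more card then forces some back color to 34, so 170 + 1 = 171.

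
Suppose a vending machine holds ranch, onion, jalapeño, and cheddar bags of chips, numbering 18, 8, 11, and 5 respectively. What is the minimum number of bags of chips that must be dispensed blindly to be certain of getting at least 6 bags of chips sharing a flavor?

21

Treat the 4 flavors as pigeonholes.
The worst case takes 5 bags of chips of each flavor without reaching 6 of any: 4 × 5 = 20.
The next bag of chips must bring some flavor to 6, so 20 + 1 = 21.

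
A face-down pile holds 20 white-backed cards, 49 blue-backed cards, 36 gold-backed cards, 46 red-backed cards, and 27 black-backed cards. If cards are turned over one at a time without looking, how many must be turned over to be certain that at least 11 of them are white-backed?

The worst case draws every non-white-backed card first: 49 + 36 + 46 + 27 = 158.
The next 11 draws are then forced to be white-backed, giving 158 + 11 = 169.

169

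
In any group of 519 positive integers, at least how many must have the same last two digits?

There are 100 possible two-digit endings, which serve as the pigeonholes.
If each of the 100 possible two-digit endings held at most 5, the total would be at most 100 × 5 = 500 < 519, a contradiction.
So at least one holds ⌈519/100⌉ = 6.

6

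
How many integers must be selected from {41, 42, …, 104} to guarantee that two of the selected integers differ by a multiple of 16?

17

Use the pigeonhole principle on residue classes: group the integers by remainder mod 16; there are 16 residue classes, each nonempty in this range.
Choosing one from each class (16 integers) avoids any shared remainder.
One more choice must repeat a class, so two differ by a multiple of 16. Hence 16 + 1 = 17.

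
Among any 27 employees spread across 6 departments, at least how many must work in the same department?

5

The 27 employees fall into 6 departments.
If each of the 6 departments held at most 4, the total would be at most 6 × 4 = 24 < 27, a contradiction.
So at least one holds ⌈27/6⌉ = 5.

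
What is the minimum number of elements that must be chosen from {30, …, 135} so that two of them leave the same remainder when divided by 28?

29

Group the integers by remainder mod 28; there are 28 residue classes, each nonempty in this range.
Choosing one from each class (28 integers) avoids any shared remainder.
One more choice must repeat a class, so two differ by a multiple of 28. Hence 28 + 1 = 29.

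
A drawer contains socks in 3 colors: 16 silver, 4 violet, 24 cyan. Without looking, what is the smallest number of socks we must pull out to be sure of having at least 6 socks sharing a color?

15

Treat the 3 colors as pigeonholes.
In the worst case we take at most 5 of each color, but all 4 violet (fewer than 5), giving 5 + 4 + 5 = 14.
One more sock then forces some color to 6, so 14 + 1 = 15.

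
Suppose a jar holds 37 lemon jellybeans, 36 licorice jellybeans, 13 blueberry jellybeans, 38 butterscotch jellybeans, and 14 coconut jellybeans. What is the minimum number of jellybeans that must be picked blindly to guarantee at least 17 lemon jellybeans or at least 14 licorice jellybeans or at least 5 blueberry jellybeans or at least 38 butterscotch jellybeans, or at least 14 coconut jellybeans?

The worst case stops just short of every target: 16 lemon, 13 licorice, 4 blueberry, 37 butterscotch, 13 coconut — 16 + 13 + 4 + 37 + 13 = 83 jellybeans.
One more jellybean must push some flavor to its target, so 83 + 1 = 84.

84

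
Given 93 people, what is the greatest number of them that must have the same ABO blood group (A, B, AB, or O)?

24

There are 4 ABO blood groups, which serve as the pigeonholes.
If each of the 4 ABO blood groups held at most 23, the total would be at most 4 × 23 = 92 < 93, a contradiction.
So at least one holds ⌈93/4⌉ = 24.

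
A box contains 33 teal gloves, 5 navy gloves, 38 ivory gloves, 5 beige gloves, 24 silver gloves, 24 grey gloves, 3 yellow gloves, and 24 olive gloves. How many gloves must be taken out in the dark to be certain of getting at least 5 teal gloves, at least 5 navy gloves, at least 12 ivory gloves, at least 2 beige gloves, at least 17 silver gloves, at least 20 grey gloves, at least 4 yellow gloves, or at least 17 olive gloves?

Each of the 8 colors has its own threshold; avoid all of them simultaneously.
The worst case stops just short of every target: 4 teal, 4 navy, 11 ivory, 1 beige, 16 silver, 19 grey, 3 yellow, 16 olive — 4 + 4 + 11 + 1 + 16 + 19 + 3 + 16 = 74 gloves.
One more glove must push some color to its target, so 74 + 1 = 75.

75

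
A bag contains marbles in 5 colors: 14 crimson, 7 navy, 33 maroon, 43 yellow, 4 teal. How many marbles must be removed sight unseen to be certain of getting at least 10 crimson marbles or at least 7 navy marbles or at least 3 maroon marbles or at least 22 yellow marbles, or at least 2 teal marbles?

40

The worst case stops just short of every target: 9 crimson, 6 navy, 2 maroon, 21 yellow, 1 teal — 9 + 6 + 2 + 21 + 1 = 39 marbles.
One more marble must push some color to its target, so 39 + 1 = 40.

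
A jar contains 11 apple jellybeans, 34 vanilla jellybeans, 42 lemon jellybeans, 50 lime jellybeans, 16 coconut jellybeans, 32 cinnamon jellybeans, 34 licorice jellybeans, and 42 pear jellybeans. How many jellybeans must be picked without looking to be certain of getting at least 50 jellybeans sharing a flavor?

In the worst case we take at most 49 of each flavor, but all 11 apple, all 34 vanilla, all 42 lemon, all 16 coconut, all 32 cinnamon, all 34 licorice, and all 42 pear (fewer than 49), giving 11 + 34 + 42 + 49 + 16 + 32 + 34 + 42 = 260.
One more jellybean then forces some flavor to 50, so 260 + 1 = 261.

261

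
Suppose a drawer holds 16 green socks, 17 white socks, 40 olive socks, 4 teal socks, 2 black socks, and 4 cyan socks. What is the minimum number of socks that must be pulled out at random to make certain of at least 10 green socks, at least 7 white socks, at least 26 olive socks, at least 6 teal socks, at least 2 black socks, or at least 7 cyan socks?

Each of the 6 colors has its own threshold; avoid all of them simultaneously.
The worst case stops just short of every target: 9 green, 6 white, 25 olive, all 4 teal, 1 black, all 4 cyan — 9 + 6 + 25 + 4 + 1 + 4 = 49 socks.
One more sock must push some color to its target, so 49 + 1 = 50.

50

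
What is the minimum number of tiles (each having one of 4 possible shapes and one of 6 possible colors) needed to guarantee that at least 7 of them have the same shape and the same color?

There are 4 × 6 = 24 (shape, color) combinations acting as pigeonholes.
With 24 × 6 = 144 tiles we could place exactly 6 in each, with no (shape, color) pair reaching 7.
One more forces some (shape, color) pair to hold 7, so 144 + 1 = 145.

145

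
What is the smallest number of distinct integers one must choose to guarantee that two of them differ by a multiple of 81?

82

Two integers differ by a multiple of 81 exactly when they share a remainder mod 81.
There are 81 residue classes mod 81, so 81 integers can all lie in distinct classes.
One more integer must repeat a residue, giving a difference divisible by 81. So n = 81 + 1 = 82.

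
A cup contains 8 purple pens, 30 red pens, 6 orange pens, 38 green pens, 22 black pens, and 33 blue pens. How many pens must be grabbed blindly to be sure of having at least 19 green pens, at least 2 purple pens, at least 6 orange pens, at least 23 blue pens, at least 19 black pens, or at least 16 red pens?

80

Each of the 6 ink colors has its own threshold; avoid all of them simultaneously.
The worst case stops just short of every target: 1 purple, 15 red, 5 orange, 18 green, 18 black, 22 blue — 1 + 15 + 5 + 18 + 18 + 22 = 79 pens.
One more pen must push some ink color to its target, so 79 + 1 = 80.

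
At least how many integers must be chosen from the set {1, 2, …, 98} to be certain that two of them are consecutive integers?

Partition {1, …, 98} into 49 pairs: {1,2}, {3,4}, …, {97,98}.
Choosing 49 integers — say the 49 even numbers 2, 4, …, 98 — takes one from each pair and avoids the property.
Choosing 50 forces two into the same pair by pigeonhole, and those are consecutive. So 50.

50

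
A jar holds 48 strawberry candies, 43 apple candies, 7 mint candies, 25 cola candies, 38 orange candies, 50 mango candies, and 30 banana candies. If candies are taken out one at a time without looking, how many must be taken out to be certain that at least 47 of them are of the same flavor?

236

Treat the 7 flavors as pigeonholes.
In the worst case we take at most 46 of each flavor, but all 43 apple, all 7 mint, all 25 cola, all 38 orange, and all 30 banana (fewer than 46), giving 46 + 43 + 7 + 25 + 38 + 46 + 30 = 235.
One more candy then forces some flavor to 47, so 235 + 1 = 236.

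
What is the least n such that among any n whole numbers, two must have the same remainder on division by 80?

Two integers differ by a multiple of 80 exactly when they share a remainder mod 80.
There are 80 residue classes mod 80, so 80 integers can all lie in distinct classes.
One more integer must repeat a residue, giving a difference divisible by 80. So n = 80 + 1 = 81.

81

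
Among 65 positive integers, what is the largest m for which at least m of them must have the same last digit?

7

The 65 positive integers fall into 10 possible last digits.
If each of the 10 possible last digits held at most 6, the total would be at most 10 × 6 = 60 < 65, a contradiction.
So at least one holds ⌈65/10⌉ = 7.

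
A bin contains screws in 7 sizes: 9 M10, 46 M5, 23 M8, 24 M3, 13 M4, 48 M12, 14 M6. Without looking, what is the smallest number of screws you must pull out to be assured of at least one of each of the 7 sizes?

169

The hardest size to obtain is M10: we could draw every other screw first — 177 − 9 = 168 screws — without a single M10 one.
The next draw must be M10, so 168 + 1 = 169.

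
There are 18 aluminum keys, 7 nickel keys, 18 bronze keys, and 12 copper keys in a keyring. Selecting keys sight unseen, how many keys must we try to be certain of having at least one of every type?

The hardest type to obtain is nickel: we could draw every other key first — 55 − 7 = 48 keys — without a single nickel one.
The next draw must be nickel, so 48 + 1 = 49.

49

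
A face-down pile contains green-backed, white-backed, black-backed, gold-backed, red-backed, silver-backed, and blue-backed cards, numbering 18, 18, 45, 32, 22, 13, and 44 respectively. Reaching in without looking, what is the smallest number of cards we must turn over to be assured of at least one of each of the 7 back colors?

180

The hardest back color to obtain is silver-backed: we could draw every other card first — 192 − 13 = 179 cards — without a single silver-backed one.
The next draw must be silver-backed, so 179 + 1 = 180.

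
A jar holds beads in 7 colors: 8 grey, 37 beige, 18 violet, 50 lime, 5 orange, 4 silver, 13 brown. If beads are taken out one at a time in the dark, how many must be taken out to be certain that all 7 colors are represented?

132

The hardest color to obtain is silver: we could draw every other bead first — 135 − 4 = 131 beads — without a single silver one.
The next draw must be silver, so 131 + 1 = 132.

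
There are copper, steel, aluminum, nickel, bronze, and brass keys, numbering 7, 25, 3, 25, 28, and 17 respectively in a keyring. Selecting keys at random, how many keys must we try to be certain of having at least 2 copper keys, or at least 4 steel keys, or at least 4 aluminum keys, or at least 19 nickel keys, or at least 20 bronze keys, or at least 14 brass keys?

58

The worst case stops just short of every target: 1 copper, 3 steel, 3 aluminum, 18 nickel, 19 bronze, 13 brass — 1 + 3 + 3 + 18 + 19 + 13 = 57 keys.
One more key must push some type to its target, so 57 + 1 = 58.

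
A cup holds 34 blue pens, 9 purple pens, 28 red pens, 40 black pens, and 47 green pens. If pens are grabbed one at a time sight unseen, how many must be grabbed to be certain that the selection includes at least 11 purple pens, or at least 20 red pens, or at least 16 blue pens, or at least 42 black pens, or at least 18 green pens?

The worst case stops just short of every target: 15 blue, all 9 purple, 19 red, all 40 black, 17 green — 15 + 9 + 19 + 40 + 17 = 100 pens.
One more pen must push some ink color to its target, so 100 + 1 = 101.

101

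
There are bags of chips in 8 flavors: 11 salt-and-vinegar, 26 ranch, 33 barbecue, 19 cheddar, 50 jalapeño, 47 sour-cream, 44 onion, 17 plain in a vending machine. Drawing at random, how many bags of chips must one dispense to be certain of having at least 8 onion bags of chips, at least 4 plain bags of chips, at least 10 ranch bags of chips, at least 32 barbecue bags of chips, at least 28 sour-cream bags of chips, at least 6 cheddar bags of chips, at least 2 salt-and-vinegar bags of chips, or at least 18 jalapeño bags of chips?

The worst case stops just short of every target: 1 salt-and-vinegar, 9 ranch, 31 barbecue, 5 cheddar, 17 jalapeño, 27 sour-cream, 7 onion, 3 plain — 1 + 9 + 31 + 5 + 17 + 27 + 7 + 3 = 100 bags of chips.
One more bag of chips must push some flavor to its target, so 100 + 1 = 101.

101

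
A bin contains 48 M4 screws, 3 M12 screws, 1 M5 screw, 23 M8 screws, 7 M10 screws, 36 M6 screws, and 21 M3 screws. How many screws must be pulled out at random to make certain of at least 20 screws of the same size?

88

Treat the 7 sizes as pigeonholes.
In the worst case we take at most 19 of each size, but all 3 M12, all 1 M5, and all 7 M10 (fewer than 19), giving 19 + 3 + 1 + 19 + 7 + 19 + 19 = 87.
One more screw then forces some size to 20, so 87 + 1 = 88.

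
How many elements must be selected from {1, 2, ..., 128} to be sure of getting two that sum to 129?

65

Partition {1, …, 128} into 64 pairs: {1,128}, {2,127}, …, {64,65}.
Choosing 64 integers — say the integers 1 through 64 — takes one from each pair and avoids the property.
Choosing 65 forces two into the same pair by pigeonhole, and those sum to 129. So 65.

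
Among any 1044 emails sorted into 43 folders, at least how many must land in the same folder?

25

The 1044 emails fall into 43 folders.
If each of the 43 folders held at most 24, the total would be at most 43 × 24 = 1032 < 1044, a contradiction.
So at least one holds ⌈1044/43⌉ = 25.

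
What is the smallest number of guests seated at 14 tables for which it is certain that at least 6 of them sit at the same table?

There are 14 tables acting as pigeonholes.
With 14 × 5 = 70 guests we could place exactly 5 in each, with no class reaching 6.
One more forces some class to hold 6, so 70 + 1 = 71.

71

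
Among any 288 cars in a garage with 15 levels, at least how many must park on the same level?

20

The 288 cars fall into 15 levels.
If each of the 15 levels held at most 19, the total would be at most 15 × 19 = 285 < 288, a contradiction.
So at least one holds ⌈288/15⌉ = 20.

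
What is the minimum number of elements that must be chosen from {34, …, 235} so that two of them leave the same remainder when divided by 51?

52

Use the pigeonhole principle on residue classes: group the integers by remainder mod 51; there are 51 residue classes, each nonempty in this range.
Choosing one from each class (51 integers) avoids any shared remainder.
One more choice must repeat a class, so two differ by a multiple of 51. Hence 51 + 1 = 52.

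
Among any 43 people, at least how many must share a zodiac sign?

4

There are 12 zodiac signs, which serve as the pigeonholes.
If each of the 12 zodiac signs held at most 3, the total would be at most 12 × 3 = 36 < 43, a contradiction.
So at least one holds ⌈43/12⌉ = 4.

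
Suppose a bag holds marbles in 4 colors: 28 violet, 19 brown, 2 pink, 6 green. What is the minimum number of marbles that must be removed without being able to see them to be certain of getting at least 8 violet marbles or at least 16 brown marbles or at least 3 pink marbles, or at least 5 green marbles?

29

The worst case stops just short of every target: 7 violet, 15 brown, 2 pink, 4 green — 7 + 15 + 2 + 4 = 28 marbles.
One more marble must push some color to its target, so 28 + 1 = 29.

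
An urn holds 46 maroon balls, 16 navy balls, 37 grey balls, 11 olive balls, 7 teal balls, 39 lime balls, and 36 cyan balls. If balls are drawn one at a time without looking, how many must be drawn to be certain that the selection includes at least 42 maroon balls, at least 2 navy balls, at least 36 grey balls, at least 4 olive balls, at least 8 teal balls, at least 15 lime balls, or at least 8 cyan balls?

The worst case stops just short of every target: 41 maroon, 1 navy, 35 grey, 3 olive, 7 teal, 14 lime, 7 cyan — 41 + 1 + 35 + 3 + 7 + 14 + 7 = 108 balls.
One more ball must push some color to its target, so 108 + 1 = 109.

109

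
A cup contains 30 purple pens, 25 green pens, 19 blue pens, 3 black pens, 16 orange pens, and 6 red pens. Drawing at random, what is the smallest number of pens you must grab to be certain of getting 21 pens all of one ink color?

Treat the 6 ink colors as pigeonholes.
In the worst case we take at most 20 of each ink color, but all 19 blue, all 3 black, all 16 orange, and all 6 red (fewer than 20), giving 20 + 20 + 19 + 3 + 16 + 6 = 84.
One more pen then forces some ink color to 21, so 84 + 1 = 85.

85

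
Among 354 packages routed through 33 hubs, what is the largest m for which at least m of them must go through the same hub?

The 354 packages fall into 33 hubs.
If each of the 33 hubs held at most 10, the total would be at most 33 × 10 = 330 < 354, a contradiction.
So at least one holds ⌈354/33⌉ = 11.

11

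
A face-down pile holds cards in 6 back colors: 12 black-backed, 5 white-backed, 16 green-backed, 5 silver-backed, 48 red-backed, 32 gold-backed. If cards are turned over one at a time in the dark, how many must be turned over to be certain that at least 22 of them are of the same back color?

81

In the worst case we take at most 21 of each back color, but all 12 black-backed, all 5 white-backed, all 16 green-backed, and all 5 silver-backed (fewer than 21), giving 12 + 5 + 16 + 5 + 21 + 21 = 80.
One more card then forces some back color to 22, so 80 + 1 = 81.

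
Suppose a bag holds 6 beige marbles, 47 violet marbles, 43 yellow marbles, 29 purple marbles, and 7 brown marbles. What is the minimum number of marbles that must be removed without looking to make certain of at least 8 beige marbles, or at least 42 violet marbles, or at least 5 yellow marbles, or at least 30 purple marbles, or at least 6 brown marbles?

86

The worst case stops just short of every target: all 6 beige, 41 violet, 4 yellow, 29 purple, 5 brown — 6 + 41 + 4 + 29 + 5 = 85 marbles.
One more marble must push some color to its target, so 85 + 1 = 86.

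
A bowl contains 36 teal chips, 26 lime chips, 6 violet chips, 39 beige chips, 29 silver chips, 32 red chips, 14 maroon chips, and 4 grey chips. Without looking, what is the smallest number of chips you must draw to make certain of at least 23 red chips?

177

To avoid red chips as long as possible, exhaust the other 7 colors first.
The worst case draws every non-red chip first: 36 + 26 + 6 + 39 + 29 + 14 + 4 = 154.
The next 23 draws are then forced to be red, giving 154 + 23 = 177.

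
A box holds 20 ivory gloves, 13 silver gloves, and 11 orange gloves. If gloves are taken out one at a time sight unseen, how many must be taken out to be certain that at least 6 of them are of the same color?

16

The worst case takes 5 gloves of each color without reaching 6 of any: 3 × 5 = 15.
The next glove must bring some color to 6, so 15 + 1 = 16.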